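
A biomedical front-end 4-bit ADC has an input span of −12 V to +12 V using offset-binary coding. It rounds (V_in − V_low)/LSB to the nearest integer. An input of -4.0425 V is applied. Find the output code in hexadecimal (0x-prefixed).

code 0x5 (decimal 5)

With 16 levels over 24 V, one step is 1.5000 V.
Input sits at 5.305 steps above V_low.
So the output code is 5.
In hexadecimal (0x-prefixed): 0x5.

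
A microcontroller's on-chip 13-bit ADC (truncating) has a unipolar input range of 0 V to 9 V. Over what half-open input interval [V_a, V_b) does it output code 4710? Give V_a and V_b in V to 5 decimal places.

[5.17456 V, 5.17566 V)

LSB = 9/2^13 = 1.099 mV.
V_a = V_low + 4710·LSB = 5.17456 V; V_b = V_low + 4711·LSB = 5.17566 V.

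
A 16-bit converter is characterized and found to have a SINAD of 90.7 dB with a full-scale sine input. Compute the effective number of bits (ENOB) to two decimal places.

ENOB = (SINAD − 1.76) / 6.02 = (90.7 − 1.76)/6.02 = 14.774.

14.77 bits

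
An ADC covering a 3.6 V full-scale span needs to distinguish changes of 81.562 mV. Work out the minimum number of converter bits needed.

6 bits

Number of steps required ≥ 3.6 V / 81.562 mV = 44.14.
Need 2^N ≥ 44.14; 2^5 = 32, 2^6 = 64.
Minimum N = 6.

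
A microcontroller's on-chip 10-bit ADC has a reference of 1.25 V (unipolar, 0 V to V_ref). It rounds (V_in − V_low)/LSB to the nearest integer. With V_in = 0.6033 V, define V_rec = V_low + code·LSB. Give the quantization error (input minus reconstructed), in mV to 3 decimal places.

LSB = 1.25/2^10 = 1.221 mV.
(0.6033 − 0)/0.0012207 = 494.2234; round gives code 494.
Code 494 maps back to 0 + 494×0.0012207 V = 0.60302734 V.
V_in − V_rec = 0.000272656 V = 0.273 mV.

0.273 mV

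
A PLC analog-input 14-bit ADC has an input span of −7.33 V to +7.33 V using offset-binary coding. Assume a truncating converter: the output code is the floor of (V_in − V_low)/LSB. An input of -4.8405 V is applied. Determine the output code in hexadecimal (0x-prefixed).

code 0xADE (decimal 2782)

LSB = 14.66 V / 16384 = 0.895 mV.
Input sits at 2782.262 steps above V_low.
So the output code is 2782.
In hexadecimal (0x-prefixed): 0xADE.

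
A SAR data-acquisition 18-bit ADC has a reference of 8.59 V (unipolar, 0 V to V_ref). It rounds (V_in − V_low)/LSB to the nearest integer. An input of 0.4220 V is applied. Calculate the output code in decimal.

code 12878

Full-scale span = 8.59 V; LSB = 8.59/2^18 = 32.77 µV.
(0.4220 − 0) / 3.27682e-05 = 12878.320 LSBs.
So the output code is 12878.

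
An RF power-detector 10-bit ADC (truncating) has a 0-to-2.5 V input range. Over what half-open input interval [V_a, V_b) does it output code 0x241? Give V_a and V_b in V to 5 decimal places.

LSB = 2.5/2^10 = 2.441 mV.
Code 0x241 = 577 decimal.
V_a = V_low + 577·LSB = 1.40869 V; V_b = V_low + 578·LSB = 1.41113 V.

[1.40869 V, 1.41113 V)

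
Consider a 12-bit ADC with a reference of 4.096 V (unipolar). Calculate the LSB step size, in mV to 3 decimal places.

Full-scale span = 4.096 V.
LSB = 4.096 / 2^12 = 4.096 / 4096 = 0.001 V = 1.000 mV.

1.000 mV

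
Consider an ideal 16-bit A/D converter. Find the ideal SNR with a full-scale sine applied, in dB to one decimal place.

98.1 dB

SNR ≈ 6.02·N + 1.76 dB = 6.02·16 + 1.76 = 98.08 dB.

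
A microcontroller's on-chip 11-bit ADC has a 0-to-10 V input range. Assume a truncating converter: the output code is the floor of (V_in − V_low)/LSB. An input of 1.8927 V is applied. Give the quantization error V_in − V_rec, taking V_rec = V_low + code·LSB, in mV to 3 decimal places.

LSB = 10/2^11 = 4.883 mV.
Scaled input = 387.6250 LSBs, so code = 387.
Code 387 maps back to 0 + 387×0.00488281 V = 1.8896484 V.
Error = 1.8927 − 1.8896484 = 0.00305156 V = 3.052 mV.

3.052 mV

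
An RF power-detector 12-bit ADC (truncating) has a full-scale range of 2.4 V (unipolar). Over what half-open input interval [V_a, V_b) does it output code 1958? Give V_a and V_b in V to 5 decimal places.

LSB = 2.4/2^12 = 0.586 mV.
V_a = V_low + 1958·LSB = 1.14727 V; V_b = V_low + 1959·LSB = 1.14785 V.

[1.14727 V, 1.14785 V)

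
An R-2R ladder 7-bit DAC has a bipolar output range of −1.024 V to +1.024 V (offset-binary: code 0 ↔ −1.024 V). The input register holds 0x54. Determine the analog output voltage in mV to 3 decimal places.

320.000 mV

LSB = 2.048 V / 2^7 = 16.000 mV.
Code 0x54 = 84 decimal.
V_out = (−1.024) + 84 × 0.016 V = 0.32 V.
= 320.000 mV.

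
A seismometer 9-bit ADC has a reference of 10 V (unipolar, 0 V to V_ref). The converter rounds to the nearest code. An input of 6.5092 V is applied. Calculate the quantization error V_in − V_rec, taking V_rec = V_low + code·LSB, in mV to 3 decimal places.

LSB = 10/2^9 = 19.531 mV.
(V_in − V_low)/LSB = (6.5092 − 0)/0.0195312 = 333.2710 → code 333 (round).
Reconstructed: 6.5039062 V.
Error = 6.5092 − 6.5039062 = 0.00529375 V = 5.294 mV.

5.294 mV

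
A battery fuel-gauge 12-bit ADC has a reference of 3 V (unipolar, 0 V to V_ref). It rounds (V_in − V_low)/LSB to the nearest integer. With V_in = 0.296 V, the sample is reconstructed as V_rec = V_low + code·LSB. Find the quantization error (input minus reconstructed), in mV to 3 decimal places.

0.102 mV

Step size: 3 V ÷ 2^12 = 0.732 mV.
(0.296 − 0)/0.000732422 = 404.1387; round gives code 404.
V_rec = 0 + 404·0.000732422 = 0.29589844 V.
Error = 0.296 − 0.29589844 = 0.000101562 V = 0.102 mV.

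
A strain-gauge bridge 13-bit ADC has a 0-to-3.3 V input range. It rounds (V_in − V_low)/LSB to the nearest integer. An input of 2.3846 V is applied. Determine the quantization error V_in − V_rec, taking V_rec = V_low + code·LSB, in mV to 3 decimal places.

Step size: 3.3 V ÷ 2^13 = 402.83 µV.
(2.3846 − 0)/0.000402832 = 5919.5888; round gives code 5920.
Reconstructed: 2.3847656 V.
V_in − V_rec = -0.000165625 V = -0.166 mV.

-0.166 mV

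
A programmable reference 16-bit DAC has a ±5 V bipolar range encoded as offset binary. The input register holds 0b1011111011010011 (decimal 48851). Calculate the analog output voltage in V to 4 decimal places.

LSB = 10 V / 2^16 = 152.59 µV.
Code 0b1011111011010011 = 48851 decimal.
V_out = (−5) + 48851 × 0.000152588 V = 2.45407 V.

2.4541 V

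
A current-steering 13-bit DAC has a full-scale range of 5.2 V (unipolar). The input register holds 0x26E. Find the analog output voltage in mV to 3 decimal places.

394.824 mV

LSB = 5.2 V / 2^13 = 0.635 mV.
Code 0x26E = 622 decimal.
V_out = 0 + 622 × 0.000634766 V = 0.394824 V.
= 394.824 mV.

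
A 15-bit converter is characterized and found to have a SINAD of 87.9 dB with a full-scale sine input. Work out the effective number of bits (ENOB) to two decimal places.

ENOB = (SINAD − 1.76) / 6.02 = (87.9 − 1.76)/6.02 = 14.309.

14.31 bits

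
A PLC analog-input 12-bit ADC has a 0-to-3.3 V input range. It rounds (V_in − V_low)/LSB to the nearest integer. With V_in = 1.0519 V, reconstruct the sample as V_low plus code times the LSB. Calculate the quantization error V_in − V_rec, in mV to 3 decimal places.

LSB = 3.3/2^12 = 0.806 mV.
Scaled input = 1305.6310 LSBs, so code = 1306.
Code 1306 maps back to 0 + 1306×0.000805664 V = 1.0521973 V.
Error = 1.0519 − 1.0521973 = -0.000297266 V = -0.297 mV.

-0.297 mV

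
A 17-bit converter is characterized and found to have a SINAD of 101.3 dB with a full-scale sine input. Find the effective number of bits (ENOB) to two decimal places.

ENOB = (SINAD − 1.76) / 6.02 = (101.3 − 1.76)/6.02 = 16.535.

16.53 bits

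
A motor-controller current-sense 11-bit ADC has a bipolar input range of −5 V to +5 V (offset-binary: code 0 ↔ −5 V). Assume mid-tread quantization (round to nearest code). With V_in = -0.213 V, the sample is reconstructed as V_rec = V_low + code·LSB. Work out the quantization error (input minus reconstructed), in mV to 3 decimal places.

One LSB is 10 V / 2048 = 4.883 mV.
Scaled input = 980.3776 LSBs, so code = 980.
Reconstructed: -0.21484375 V.
Error = -0.213 − (−0.21484375) = 0.00184375 V = 1.844 mV.

1.844 mV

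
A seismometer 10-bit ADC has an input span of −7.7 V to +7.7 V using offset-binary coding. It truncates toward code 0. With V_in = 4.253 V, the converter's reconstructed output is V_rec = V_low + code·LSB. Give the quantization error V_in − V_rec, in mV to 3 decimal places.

11.984 mV

Step size: 15.4 V ÷ 2^10 = 15.039 mV.
Scaled input = 794.7969 LSBs, so code = 794.
Code 794 maps back to (−7.7) + 794×0.0150391 V = 4.2410156 V.
Error = 4.253 − 4.2410156 = 0.0119844 V = 11.984 mV.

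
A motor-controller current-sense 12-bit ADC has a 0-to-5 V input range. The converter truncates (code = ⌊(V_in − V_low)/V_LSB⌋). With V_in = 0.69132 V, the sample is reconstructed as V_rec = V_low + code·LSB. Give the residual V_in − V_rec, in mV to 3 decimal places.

0.402 mV

One LSB is 5 V / 4096 = 1.221 mV.
Scaled input = 566.3293 LSBs, so code = 566.
V_rec = 0 + 566·0.0012207 = 0.69091797 V.
Error = 0.69132 − 0.69091797 = 0.000402031 V = 0.402 mV.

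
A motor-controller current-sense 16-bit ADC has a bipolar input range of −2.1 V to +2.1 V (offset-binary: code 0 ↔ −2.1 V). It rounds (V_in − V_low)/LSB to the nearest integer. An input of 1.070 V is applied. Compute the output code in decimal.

code 49464

LSB = 4.2 V / 65536 = 64.09 µV.
(1.070 − (−2.1)) / 6.40869e-05 = 49464.076 LSBs.
round(49464.076) = 49464.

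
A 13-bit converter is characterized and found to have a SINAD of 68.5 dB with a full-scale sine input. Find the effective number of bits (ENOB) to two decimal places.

11.09 bits

ENOB = (SINAD − 1.76) / 6.02 = (68.5 − 1.76)/6.02 = 11.086.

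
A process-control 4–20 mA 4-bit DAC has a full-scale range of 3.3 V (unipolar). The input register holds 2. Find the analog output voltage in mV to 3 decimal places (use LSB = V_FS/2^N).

LSB = 3.3 V / 2^4 = 206.250 mV.
V_out = 0 + 2 × 0.20625 V = 0.4125 V.
= 412.500 mV.

412.500 mV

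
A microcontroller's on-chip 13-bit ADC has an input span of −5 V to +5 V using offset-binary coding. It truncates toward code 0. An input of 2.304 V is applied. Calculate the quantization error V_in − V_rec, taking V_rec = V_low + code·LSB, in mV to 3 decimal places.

Step size: 10 V ÷ 2^13 = 1.221 mV.
(V_in − V_low)/LSB = (2.304 − (−5))/0.0012207 = 5983.4368 → code 5983 (floor).
Reconstructed: 2.3034668 V.
Difference: 0.000533203 V → 0.533 mV.

0.533 mV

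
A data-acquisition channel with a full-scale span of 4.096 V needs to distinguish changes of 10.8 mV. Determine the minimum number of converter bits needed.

9 bits

Number of steps required ≥ 4.096 V / 10.8 mV = 379.26.
Need 2^N ≥ 379.26; 2^8 = 256, 2^9 = 512.
Minimum N = 9.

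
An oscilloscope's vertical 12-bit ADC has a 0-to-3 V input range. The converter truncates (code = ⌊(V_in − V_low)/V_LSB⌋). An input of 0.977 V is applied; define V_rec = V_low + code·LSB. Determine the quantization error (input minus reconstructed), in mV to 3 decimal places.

One LSB is 3 V / 4096 = 0.732 mV.
Scaled input = 1333.9307 LSBs, so code = 1333.
Code 1333 maps back to 0 + 1333×0.000732422 V = 0.97631836 V.
Error = 0.977 − 0.97631836 = 0.000681641 V = 0.682 mV.

0.682 mV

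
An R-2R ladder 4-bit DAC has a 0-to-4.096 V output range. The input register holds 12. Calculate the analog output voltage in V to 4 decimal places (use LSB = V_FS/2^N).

3.0720 V

LSB = 4.096 V / 2^4 = 256.000 mV.
V_out = 0 + 12 × 0.256 V = 3.072 V.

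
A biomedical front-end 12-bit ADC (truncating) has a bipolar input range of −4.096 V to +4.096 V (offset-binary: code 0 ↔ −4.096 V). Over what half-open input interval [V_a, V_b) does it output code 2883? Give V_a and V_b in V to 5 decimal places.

[1.67000 V, 1.67200 V)

LSB = 8.192/2^12 = 2.000 mV.
V_a = V_low + 2883·LSB = 1.67 V; V_b = V_low + 2884·LSB = 1.672 V.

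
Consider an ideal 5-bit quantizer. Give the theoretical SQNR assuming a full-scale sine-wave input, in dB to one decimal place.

31.9 dB

SNR ≈ 6.02·N + 1.76 dB = 6.02·5 + 1.76 = 31.86 dB.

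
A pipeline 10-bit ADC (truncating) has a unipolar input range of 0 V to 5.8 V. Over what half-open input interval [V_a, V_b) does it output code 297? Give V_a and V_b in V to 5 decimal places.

LSB = 5.8/2^10 = 5.664 mV.
V_a = V_low + 297·LSB = 1.68223 V; V_b = V_low + 298·LSB = 1.68789 V.

[1.68223 V, 1.68789 V)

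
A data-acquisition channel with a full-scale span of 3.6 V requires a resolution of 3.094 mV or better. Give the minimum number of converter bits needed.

11 bits

Number of steps required ≥ 3.6 V / 3.094 mV = 1163.54.
Need 2^N ≥ 1163.54; 2^10 = 1024, 2^11 = 2048.
Minimum N = 11.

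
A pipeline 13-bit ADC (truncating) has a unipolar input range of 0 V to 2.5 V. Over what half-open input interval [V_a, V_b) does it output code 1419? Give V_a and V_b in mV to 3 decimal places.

[433.044 mV, 433.350 mV)

LSB = 2.5/2^13 = 305.18 µV.
V_a = V_low + 1419·LSB = 0.433044 V; V_b = V_low + 1420·LSB = 0.43335 V.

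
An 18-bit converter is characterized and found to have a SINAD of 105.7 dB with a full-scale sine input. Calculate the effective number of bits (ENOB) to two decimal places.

17.27 bits

ENOB = (SINAD − 1.76) / 6.02 = (105.7 − 1.76)/6.02 = 17.266.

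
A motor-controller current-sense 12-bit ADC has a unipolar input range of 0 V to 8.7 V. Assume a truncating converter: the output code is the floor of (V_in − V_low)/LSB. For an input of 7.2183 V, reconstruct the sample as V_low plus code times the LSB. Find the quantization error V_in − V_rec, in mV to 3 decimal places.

0.868 mV

Step size: 8.7 V ÷ 2^12 = 2.124 mV.
(V_in − V_low)/LSB = (7.2183 − 0)/0.00212402 = 3398.4088 → code 3398 (floor).
V_rec = 0 + 3398·0.00212402 = 7.2174316 V.
Difference: 0.000868359 V → 0.868 mV.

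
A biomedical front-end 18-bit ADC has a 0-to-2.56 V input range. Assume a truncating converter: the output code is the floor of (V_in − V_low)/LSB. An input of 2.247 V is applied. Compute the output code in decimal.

code 230092

Full-scale span = 2.56 V; LSB = 2.56/2^18 = 9.77 µV.
(2.247 − 0) / 9.76563e-06 = 230092.800 LSBs.
So the output code is 230092.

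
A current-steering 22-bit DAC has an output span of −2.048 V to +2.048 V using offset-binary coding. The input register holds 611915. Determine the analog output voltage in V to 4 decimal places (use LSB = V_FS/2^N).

-1.4504 V

LSB = 4.096 V / 2^22 = 0.98 µV.
V_out = (−2.048) + 611915 × 9.76563e-07 V = -1.45043 V.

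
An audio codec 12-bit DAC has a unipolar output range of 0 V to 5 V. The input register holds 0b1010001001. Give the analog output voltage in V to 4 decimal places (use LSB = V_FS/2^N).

LSB = 5 V / 2^12 = 1.221 mV.
Code 0b1010001001 = 649 decimal.
V_out = 0 + 649 × 0.0012207 V = 0.792236 V.

0.7922 V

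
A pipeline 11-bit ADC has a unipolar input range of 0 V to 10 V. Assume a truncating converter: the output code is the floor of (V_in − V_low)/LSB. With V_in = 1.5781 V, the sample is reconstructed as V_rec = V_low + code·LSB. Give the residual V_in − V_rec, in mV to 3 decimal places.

One LSB is 10 V / 2048 = 4.883 mV.
Scaled input = 323.1949 LSBs, so code = 323.
Reconstructed: 1.5771484 V.
Error = 1.5781 − 1.5771484 = 0.000951563 V = 0.952 mV.

0.952 mV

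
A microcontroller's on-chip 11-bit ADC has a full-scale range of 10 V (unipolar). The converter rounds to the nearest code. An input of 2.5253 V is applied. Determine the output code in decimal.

code 517

Full-scale span = 10 V; LSB = 10/2^11 = 4.883 mV.
(2.5253 − 0) / 0.00488281 = 517.181 LSBs.
So the output code is 517.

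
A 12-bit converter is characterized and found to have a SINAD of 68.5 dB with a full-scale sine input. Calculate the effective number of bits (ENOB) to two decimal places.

11.09 bits

ENOB = (SINAD − 1.76) / 6.02 = (68.5 − 1.76)/6.02 = 11.086.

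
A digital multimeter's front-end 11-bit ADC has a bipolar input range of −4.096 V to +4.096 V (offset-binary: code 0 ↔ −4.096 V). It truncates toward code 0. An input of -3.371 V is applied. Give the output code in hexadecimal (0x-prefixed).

code 0xB5 (decimal 181)

Full-scale span = 8.192 V; LSB = 8.192/2^11 = 4.000 mV.
(V_in − V_low)/LSB = (-3.371 − (−4.096)) / 0.004 = 181.250.
⌊·⌋(181.250) = 181.
In hexadecimal (0x-prefixed): 0xB5.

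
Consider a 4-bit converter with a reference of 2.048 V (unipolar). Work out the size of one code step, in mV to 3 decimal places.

128.000 mV

Full-scale span = 2.048 V.
LSB = 2.048 / 2^4 = 2.048 / 16 = 0.128 V = 128.000 mV.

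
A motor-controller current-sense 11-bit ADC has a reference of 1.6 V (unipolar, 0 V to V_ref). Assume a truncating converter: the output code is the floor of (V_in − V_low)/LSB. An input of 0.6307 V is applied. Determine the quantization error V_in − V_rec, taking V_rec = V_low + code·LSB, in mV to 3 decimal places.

0.231 mV

Step size: 1.6 V ÷ 2^11 = 0.781 mV.
(V_in − V_low)/LSB = (0.6307 − 0)/0.00078125 = 807.2960 → code 807 (floor).
Code 807 maps back to 0 + 807×0.00078125 V = 0.63046875 V.
Difference: 0.00023125 V → 0.231 mV.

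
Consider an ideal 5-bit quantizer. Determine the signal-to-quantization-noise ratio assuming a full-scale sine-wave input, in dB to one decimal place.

31.9 dB

SNR ≈ 6.02·N + 1.76 dB = 6.02·5 + 1.76 = 31.86 dB.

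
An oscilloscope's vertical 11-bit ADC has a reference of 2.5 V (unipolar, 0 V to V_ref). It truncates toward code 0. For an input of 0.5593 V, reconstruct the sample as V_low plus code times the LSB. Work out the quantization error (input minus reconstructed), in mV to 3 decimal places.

0.218 mV

Step size: 2.5 V ÷ 2^11 = 1.221 mV.
(V_in − V_low)/LSB = (0.5593 − 0)/0.0012207 = 458.1786 → code 458 (floor).
Reconstructed: 0.55908203 V.
Difference: 0.000217969 V → 0.218 mV.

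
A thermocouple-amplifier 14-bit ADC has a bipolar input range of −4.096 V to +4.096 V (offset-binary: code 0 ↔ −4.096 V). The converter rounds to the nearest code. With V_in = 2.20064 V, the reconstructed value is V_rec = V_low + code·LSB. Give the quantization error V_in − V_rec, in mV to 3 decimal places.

Step size: 8.192 V ÷ 2^14 = 0.500 mV.
(2.20064 − (−4.096))/0.0005 = 12593.2800; round gives code 12593.
V_rec = (−4.096) + 12593·0.0005 = 2.2005 V.
V_in − V_rec = 0.00014 V = 0.140 mV.

0.140 mV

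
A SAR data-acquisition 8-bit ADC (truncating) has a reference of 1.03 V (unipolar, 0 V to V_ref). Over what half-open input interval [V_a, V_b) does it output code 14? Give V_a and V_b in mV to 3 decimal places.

LSB = 1.03/2^8 = 4.023 mV.
V_a = V_low + 14·LSB = 0.0563281 V; V_b = V_low + 15·LSB = 0.0603516 V.

[56.328 mV, 60.352 mV)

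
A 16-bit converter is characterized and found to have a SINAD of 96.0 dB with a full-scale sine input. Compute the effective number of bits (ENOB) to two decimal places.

ENOB = (SINAD − 1.76) / 6.02 = (96.0 − 1.76)/6.02 = 15.654.

15.65 bits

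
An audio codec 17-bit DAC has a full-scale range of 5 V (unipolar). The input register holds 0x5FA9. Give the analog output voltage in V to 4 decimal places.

0.9342 V

LSB = 5 V / 2^17 = 38.15 µV.
Code 0x5FA9 = 24489 decimal.
V_out = 0 + 24489 × 3.8147e-05 V = 0.934181 V.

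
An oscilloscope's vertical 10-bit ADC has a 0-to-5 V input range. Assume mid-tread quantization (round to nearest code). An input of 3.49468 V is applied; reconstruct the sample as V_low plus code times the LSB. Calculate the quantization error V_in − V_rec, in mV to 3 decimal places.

LSB = 5/2^10 = 4.883 mV.
Scaled input = 715.7105 LSBs, so code = 716.
Reconstructed: 3.4960938 V.
Difference: -0.00141375 V → -1.414 mV.

-1.414 mV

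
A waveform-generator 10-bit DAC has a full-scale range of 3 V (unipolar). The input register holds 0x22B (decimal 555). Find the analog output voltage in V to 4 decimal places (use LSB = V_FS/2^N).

1.6260 V

LSB = 3 V / 2^10 = 2.930 mV.
Code 0x22B = 555 decimal.
V_out = 0 + 555 × 0.00292969 V = 1.62598 V.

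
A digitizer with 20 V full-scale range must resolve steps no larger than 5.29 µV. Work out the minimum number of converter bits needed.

22 bits

Number of steps required ≥ 20 V / 5.29 µV = 3780718.34.
Need 2^N ≥ 3780718.34; 2^21 = 2097152, 2^22 = 4194304.
Minimum N = 22.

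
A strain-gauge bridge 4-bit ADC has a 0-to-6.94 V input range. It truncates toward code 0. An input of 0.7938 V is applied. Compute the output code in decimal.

LSB = 6.94 V / 16 = 433.750 mV.
(V_in − V_low)/LSB = (0.7938 − 0) / 0.43375 = 1.830.
⌊·⌋(1.830) = 1.

code 1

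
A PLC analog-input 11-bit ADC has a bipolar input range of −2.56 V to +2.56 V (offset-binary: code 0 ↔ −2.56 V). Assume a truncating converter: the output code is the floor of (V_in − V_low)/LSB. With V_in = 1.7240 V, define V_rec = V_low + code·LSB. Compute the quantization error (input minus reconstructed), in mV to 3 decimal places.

1.500 mV

Step size: 5.12 V ÷ 2^11 = 2.500 mV.
Scaled input = 1713.6000 LSBs, so code = 1713.
Code 1713 maps back to (−2.56) + 1713×0.0025 V = 1.7225 V.
Difference: 0.0015 V → 1.500 mV.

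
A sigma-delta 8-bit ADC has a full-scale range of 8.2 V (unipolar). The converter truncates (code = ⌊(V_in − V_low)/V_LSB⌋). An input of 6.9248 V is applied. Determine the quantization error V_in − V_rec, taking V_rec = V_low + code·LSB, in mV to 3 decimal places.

6.050 mV

Step size: 8.2 V ÷ 2^8 = 32.031 mV.
Scaled input = 216.1889 LSBs, so code = 216.
V_rec = 0 + 216·0.0320312 = 6.91875 V.
V_in − V_rec = 0.00605 V = 6.050 mV.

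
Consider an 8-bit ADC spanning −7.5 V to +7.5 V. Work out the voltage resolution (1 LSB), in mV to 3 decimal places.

58.594 mV

Full-scale span = 15 V.
LSB = 15 / 2^8 = 15 / 256 = 0.0585938 V = 58.594 mV.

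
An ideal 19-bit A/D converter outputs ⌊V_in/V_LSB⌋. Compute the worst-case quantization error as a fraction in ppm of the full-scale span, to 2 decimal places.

1.91 ppm

Truncating → worst-case error = 1 LSB = V_FS/2^19, so 1e+06/524288 = 1.90735 ppm of full scale.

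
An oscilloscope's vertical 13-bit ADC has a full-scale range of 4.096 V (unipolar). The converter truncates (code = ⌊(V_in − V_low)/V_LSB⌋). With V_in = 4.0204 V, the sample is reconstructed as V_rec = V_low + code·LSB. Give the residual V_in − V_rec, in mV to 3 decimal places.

0.400 mV

One LSB is 4.096 V / 8192 = 0.500 mV.
(4.0204 − 0)/0.0005 = 8040.8000; ⌊·⌋ gives code 8040.
Code 8040 maps back to 0 + 8040×0.0005 V = 4.02 V.
Error = 4.0204 − 4.02 = 0.0004 V = 0.400 mV.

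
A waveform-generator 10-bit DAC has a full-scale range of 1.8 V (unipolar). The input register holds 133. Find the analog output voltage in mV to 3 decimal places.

LSB = 1.8 V / 2^10 = 1.758 mV.
V_out = 0 + 133 × 0.00175781 V = 0.233789 V.
= 233.789 mV.

233.789 mV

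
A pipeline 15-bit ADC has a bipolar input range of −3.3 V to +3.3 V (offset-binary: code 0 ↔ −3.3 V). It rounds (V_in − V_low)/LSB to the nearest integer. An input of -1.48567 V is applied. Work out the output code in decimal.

With 32768 levels over 6.6 V, one step is 201.42 µV.
Input sits at 9007.874 steps above V_low.
Round → code 9008.

code 9008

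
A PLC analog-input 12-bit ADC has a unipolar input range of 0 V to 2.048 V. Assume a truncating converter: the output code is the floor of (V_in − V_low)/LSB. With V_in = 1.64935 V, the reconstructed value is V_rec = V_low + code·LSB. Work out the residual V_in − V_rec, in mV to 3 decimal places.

0.350 mV

One LSB is 2.048 V / 4096 = 0.500 mV.
(V_in − V_low)/LSB = (1.64935 − 0)/0.0005 = 3298.7000 → code 3298 (floor).
Reconstructed: 1.649 V.
Difference: 0.00035 V → 0.350 mV.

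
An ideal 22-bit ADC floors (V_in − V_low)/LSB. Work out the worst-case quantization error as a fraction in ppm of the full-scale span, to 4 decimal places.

Truncating → worst-case error = 1 LSB = V_FS/2^22, so 1e+06/4194304 = 0.238419 ppm of full scale.

0.2384 ppm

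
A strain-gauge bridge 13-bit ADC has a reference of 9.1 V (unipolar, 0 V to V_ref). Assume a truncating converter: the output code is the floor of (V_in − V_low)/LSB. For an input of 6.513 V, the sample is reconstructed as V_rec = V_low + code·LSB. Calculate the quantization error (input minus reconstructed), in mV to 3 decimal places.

0.146 mV

LSB = 9.1/2^13 = 1.111 mV.
(V_in − V_low)/LSB = (6.513 − 0)/0.00111084 = 5863.1314 → code 5863 (floor).
Reconstructed: 6.512854 V.
V_in − V_rec = 0.000145996 V = 0.146 mV.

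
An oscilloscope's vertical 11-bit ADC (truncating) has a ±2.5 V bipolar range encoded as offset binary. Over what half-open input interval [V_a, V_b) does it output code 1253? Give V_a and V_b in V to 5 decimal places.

[0.55908 V, 0.56152 V)

LSB = 5/2^11 = 2.441 mV.
V_a = V_low + 1253·LSB = 0.559082 V; V_b = V_low + 1254·LSB = 0.561523 V.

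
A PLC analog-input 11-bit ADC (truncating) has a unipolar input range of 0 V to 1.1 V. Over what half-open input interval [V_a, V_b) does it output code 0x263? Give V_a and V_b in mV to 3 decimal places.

LSB = 1.1/2^11 = 0.537 mV.
Code 0x263 = 611 decimal.
V_a = V_low + 611·LSB = 0.328174 V; V_b = V_low + 612·LSB = 0.328711 V.

[328.174 mV, 328.711 mV)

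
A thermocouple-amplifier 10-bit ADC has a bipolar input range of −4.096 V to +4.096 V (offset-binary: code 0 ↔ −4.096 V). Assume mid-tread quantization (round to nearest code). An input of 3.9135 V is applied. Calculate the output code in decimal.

With 1024 levels over 8.192 V, one step is 8.000 mV.
(V_in − V_low)/LSB = (3.9135 − (−4.096)) / 0.008 = 1001.188.
Round → code 1001.

code 1001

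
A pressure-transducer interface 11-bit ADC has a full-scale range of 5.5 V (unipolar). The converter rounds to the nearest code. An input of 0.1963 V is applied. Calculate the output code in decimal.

LSB = 5.5 V / 2048 = 2.686 mV.
Input sits at 73.095 steps above V_low.
round(73.095) = 73.

code 73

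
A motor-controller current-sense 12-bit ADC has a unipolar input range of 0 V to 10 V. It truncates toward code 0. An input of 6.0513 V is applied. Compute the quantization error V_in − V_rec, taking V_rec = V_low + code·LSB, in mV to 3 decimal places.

1.495 mV

Step size: 10 V ÷ 2^12 = 2.441 mV.
(6.0513 − 0)/0.00244141 = 2478.6125; ⌊·⌋ gives code 2478.
V_rec = 0 + 2478·0.00244141 = 6.0498047 V.
V_in − V_rec = 0.00149531 V = 1.495 mV.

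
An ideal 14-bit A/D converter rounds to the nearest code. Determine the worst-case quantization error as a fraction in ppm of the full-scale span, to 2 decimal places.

30.52 ppm

Rounding → worst-case error = ½ LSB = V_FS/2^15, so 1e+06/32768 = 30.5176 ppm of full scale.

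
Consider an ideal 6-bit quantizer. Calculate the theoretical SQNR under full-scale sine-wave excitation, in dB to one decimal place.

37.9 dB

SNR ≈ 6.02·N + 1.76 dB = 6.02·6 + 1.76 = 37.88 dB.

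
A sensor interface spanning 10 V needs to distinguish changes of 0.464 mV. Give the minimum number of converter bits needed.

Number of steps required ≥ 10 V / 0.464 mV = 21551.72.
Need 2^N ≥ 21551.72; 2^14 = 16384, 2^15 = 32768.
Minimum N = 15.

15 bits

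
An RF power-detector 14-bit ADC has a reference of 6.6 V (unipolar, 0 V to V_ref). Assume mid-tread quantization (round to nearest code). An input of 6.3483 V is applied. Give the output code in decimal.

With 16384 levels over 6.6 V, one step is 402.83 µV.
Input sits at 15759.174 steps above V_low.
Round → code 15759.

code 15759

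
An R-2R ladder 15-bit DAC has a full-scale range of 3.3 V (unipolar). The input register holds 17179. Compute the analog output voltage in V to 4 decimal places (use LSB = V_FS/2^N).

LSB = 3.3 V / 2^15 = 100.71 µV.
V_out = 0 + 17179 × 0.000100708 V = 1.73006 V.

1.7301 V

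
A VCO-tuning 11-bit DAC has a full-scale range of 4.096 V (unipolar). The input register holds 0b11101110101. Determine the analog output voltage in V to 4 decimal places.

LSB = 4.096 V / 2^11 = 2.000 mV.
Code 0b11101110101 = 1909 decimal.
V_out = 0 + 1909 × 0.002 V = 3.818 V.

3.8180 V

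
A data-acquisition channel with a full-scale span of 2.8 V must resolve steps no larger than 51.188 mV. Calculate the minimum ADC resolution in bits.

Number of steps required ≥ 2.8 V / 51.188 mV = 54.70.
Need 2^N ≥ 54.70; 2^5 = 32, 2^6 = 64.
Minimum N = 6.

6 bits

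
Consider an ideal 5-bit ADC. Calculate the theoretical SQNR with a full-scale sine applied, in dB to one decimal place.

31.9 dB

SNR ≈ 6.02·N + 1.76 dB = 6.02·5 + 1.76 = 31.86 dB.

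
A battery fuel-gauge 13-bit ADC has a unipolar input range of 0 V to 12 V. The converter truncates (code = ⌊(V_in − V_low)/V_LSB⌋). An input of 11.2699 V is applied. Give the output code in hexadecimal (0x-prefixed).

Full-scale span = 12 V; LSB = 12/2^13 = 1.465 mV.
(V_in − V_low)/LSB = (11.2699 − 0) / 0.00146484 = 7693.585.
Floor → code 7693.
In hexadecimal (0x-prefixed): 0x1E0D.

code 0x1E0D (decimal 7693)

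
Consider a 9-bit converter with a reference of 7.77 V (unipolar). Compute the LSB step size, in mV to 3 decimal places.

Full-scale span = 7.77 V.
LSB = 7.77 / 2^9 = 7.77 / 512 = 0.0151758 V = 15.176 mV.

15.176 mV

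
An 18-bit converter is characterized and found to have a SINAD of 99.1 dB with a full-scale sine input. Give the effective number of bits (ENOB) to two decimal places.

ENOB = (SINAD − 1.76) / 6.02 = (99.1 − 1.76)/6.02 = 16.169.

16.17 bits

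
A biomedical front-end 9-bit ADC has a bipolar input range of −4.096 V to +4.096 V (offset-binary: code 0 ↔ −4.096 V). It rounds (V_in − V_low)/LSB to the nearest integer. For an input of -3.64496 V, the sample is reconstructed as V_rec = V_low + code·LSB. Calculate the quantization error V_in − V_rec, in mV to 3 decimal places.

3.040 mV

Step size: 8.192 V ÷ 2^9 = 16.000 mV.
Scaled input = 28.1900 LSBs, so code = 28.
V_rec = (−4.096) + 28·0.016 = -3.648 V.
Difference: 0.00304 V → 3.040 mV.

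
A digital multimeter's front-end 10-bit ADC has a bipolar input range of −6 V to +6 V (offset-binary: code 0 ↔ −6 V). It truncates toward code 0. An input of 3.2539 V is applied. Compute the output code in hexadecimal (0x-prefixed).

code 0x315 (decimal 789)

LSB = 12 V / 1024 = 11.719 mV.
(V_in − V_low)/LSB = (3.2539 − (−6)) / 0.0117188 = 789.666.
So the output code is 789.
In hexadecimal (0x-prefixed): 0x315.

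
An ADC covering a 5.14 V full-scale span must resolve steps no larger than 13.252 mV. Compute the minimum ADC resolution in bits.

Number of steps required ≥ 5.14 V / 13.252 mV = 387.87.
Need 2^N ≥ 387.87; 2^8 = 256, 2^9 = 512.
Minimum N = 9.

9 bits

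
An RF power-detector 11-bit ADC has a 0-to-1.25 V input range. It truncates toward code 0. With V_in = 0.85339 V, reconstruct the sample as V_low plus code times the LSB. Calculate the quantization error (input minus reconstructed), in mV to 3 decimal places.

One LSB is 1.25 V / 2048 = 0.610 mV.
(0.85339 − 0)/0.000610352 = 1398.1942; ⌊·⌋ gives code 1398.
Code 1398 maps back to 0 + 1398×0.000610352 V = 0.85327148 V.
V_in − V_rec = 0.000118516 V = 0.119 mV.

0.119 mV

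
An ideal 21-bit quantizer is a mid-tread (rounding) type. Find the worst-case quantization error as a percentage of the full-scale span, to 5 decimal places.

Rounding → worst-case error = ½ LSB = V_FS/2^22, so 100/4194304 = 2.38419e-05 % of full scale.

0.00002 %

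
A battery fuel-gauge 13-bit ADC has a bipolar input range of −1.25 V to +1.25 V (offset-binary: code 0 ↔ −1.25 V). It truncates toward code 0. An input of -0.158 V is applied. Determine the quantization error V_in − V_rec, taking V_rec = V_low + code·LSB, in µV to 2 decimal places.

81.05 µV

One LSB is 2.5 V / 8192 = 305.18 µV.
(V_in − V_low)/LSB = (-0.158 − (−1.25))/0.000305176 = 3578.2656 → code 3578 (floor).
V_rec = (−1.25) + 3578·0.000305176 = -0.15808105 V.
V_in − V_rec = 8.10547e-05 V = 81.05 µV.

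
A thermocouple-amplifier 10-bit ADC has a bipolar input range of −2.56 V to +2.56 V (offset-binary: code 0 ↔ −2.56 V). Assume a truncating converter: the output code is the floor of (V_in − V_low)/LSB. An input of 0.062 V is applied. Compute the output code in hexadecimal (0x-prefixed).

LSB = 5.12 V / 1024 = 5.000 mV.
(0.062 − (−2.56)) / 0.005 = 524.400 LSBs.
Floor → code 524.
In hexadecimal (0x-prefixed): 0x20C.

code 0x20C (decimal 524)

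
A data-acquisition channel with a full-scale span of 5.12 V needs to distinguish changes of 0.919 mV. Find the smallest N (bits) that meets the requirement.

13 bits

Number of steps required ≥ 5.12 V / 0.919 mV = 5571.27.
Need 2^N ≥ 5571.27; 2^12 = 4096, 2^13 = 8192.
Minimum N = 13.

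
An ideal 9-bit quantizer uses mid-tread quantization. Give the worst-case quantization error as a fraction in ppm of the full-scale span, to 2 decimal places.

Rounding → worst-case error = ½ LSB = V_FS/2^10, so 1e+06/1024 = 976.562 ppm of full scale.

976.56 ppm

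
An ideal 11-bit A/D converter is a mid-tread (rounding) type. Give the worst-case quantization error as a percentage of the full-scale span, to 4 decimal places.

0.0244 %

Rounding → worst-case error = ½ LSB = V_FS/2^12, so 100/4096 = 0.0244141 % of full scale.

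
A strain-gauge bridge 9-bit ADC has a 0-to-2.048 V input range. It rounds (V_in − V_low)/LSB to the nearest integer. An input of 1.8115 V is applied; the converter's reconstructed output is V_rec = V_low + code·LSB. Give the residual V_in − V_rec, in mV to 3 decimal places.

-0.500 mV

One LSB is 2.048 V / 512 = 4.000 mV.
(1.8115 − 0)/0.004 = 452.8750; round gives code 453.
Reconstructed: 1.812 V.
Difference: -0.0005 V → -0.500 mV.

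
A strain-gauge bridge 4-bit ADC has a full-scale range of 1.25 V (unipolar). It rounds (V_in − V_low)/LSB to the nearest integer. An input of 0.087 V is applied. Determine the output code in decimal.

code 1

LSB = 1.25 V / 16 = 78.125 mV.
(V_in − V_low)/LSB = (0.087 − 0) / 0.078125 = 1.114.
Round → code 1.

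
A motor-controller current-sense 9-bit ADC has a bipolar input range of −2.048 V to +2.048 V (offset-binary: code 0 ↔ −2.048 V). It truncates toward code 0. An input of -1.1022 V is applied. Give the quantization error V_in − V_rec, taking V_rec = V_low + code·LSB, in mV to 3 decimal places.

LSB = 4.096/2^9 = 8.000 mV.
(V_in − V_low)/LSB = (-1.1022 − (−2.048))/0.008 = 118.2250 → code 118 (floor).
V_rec = (−2.048) + 118·0.008 = -1.104 V.
V_in − V_rec = 0.0018 V = 1.800 mV.

1.800 mV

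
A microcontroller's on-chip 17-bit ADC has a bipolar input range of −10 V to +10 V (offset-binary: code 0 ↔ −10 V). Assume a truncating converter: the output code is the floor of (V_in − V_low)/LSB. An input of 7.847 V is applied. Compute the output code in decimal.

code 116962

With 131072 levels over 20 V, one step is 152.59 µV.
(7.847 − (−10)) / 0.000152588 = 116962.099 LSBs.
⌊·⌋(116962.099) = 116962.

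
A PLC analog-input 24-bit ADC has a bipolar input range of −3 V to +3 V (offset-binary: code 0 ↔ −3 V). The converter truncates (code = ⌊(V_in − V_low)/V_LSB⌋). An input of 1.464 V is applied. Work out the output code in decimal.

code 12482248

With 16777216 levels over 6 V, one step is 0.36 µV.
(1.464 − (−3)) / 3.57628e-07 = 12482248.704 LSBs.
⌊·⌋(12482248.704) = 12482248.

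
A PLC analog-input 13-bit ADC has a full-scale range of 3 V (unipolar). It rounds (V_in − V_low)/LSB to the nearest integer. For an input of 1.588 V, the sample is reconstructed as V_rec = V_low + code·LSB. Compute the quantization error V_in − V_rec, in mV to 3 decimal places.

0.109 mV

Step size: 3 V ÷ 2^13 = 366.21 µV.
(1.588 − 0)/0.000366211 = 4336.2987; round gives code 4336.
Code 4336 maps back to 0 + 4336×0.000366211 V = 1.5878906 V.
V_in − V_rec = 0.000109375 V = 0.109 mV.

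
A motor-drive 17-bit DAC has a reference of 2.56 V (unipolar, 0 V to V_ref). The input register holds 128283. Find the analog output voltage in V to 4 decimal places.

LSB = 2.56 V / 2^17 = 19.53 µV.
V_out = 0 + 128283 × 1.95313e-05 V = 2.50553 V.

2.5055 V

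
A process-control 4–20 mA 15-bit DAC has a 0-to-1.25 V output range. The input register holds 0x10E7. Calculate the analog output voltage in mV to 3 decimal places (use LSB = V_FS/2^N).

LSB = 1.25 V / 2^15 = 38.15 µV.
Code 0x10E7 = 4327 decimal.
V_out = 0 + 4327 × 3.8147e-05 V = 0.165062 V.
= 165.062 mV.

165.062 mV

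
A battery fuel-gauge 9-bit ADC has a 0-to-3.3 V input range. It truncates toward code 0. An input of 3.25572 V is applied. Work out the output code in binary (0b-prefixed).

Full-scale span = 3.3 V; LSB = 3.3/2^9 = 6.445 mV.
Input sits at 505.130 steps above V_low.
Floor → code 505.
In binary (0b-prefixed): 0b111111001.

code 0b111111001 (decimal 505)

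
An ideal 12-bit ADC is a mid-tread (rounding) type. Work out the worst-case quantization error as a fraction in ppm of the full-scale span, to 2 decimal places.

Rounding → worst-case error = ½ LSB = V_FS/2^13, so 1e+06/8192 = 122.07 ppm of full scale.

122.07 ppm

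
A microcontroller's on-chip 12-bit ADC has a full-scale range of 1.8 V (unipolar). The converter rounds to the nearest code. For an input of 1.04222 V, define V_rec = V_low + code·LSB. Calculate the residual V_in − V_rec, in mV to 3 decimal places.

-0.163 mV

One LSB is 1.8 V / 4096 = 439.45 µV.
Scaled input = 2371.6295 LSBs, so code = 2372.
V_rec = 0 + 2372·0.000439453 = 1.0423828 V.
Difference: -0.000162813 V → -0.163 mV.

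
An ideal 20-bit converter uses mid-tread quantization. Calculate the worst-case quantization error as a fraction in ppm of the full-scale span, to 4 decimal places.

0.4768 ppm

Rounding → worst-case error = ½ LSB = V_FS/2^21, so 1e+06/2097152 = 0.476837 ppm of full scale.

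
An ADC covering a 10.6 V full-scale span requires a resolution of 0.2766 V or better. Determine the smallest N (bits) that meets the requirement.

6 bits

Number of steps required ≥ 10.6 V / 0.2766 V = 38.32.
Need 2^N ≥ 38.32; 2^5 = 32, 2^6 = 64.
Minimum N = 6.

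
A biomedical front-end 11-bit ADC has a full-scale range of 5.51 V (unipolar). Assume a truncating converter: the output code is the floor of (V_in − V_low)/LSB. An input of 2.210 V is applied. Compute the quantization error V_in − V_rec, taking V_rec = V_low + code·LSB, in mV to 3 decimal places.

1.157 mV

Step size: 5.51 V ÷ 2^11 = 2.690 mV.
(V_in − V_low)/LSB = (2.210 − 0)/0.00269043 = 821.4301 → code 821 (floor).
Reconstructed: 2.2088428 V.
Difference: 0.00115723 V → 1.157 mV.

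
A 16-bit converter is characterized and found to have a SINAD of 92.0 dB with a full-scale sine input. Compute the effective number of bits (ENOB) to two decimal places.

ENOB = (SINAD − 1.76) / 6.02 = (92.0 − 1.76)/6.02 = 14.990.

14.99 bits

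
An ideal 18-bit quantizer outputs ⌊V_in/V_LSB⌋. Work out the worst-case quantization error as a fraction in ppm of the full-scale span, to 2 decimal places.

3.81 ppm

Truncating → worst-case error = 1 LSB = V_FS/2^18, so 1e+06/262144 = 3.8147 ppm of full scale.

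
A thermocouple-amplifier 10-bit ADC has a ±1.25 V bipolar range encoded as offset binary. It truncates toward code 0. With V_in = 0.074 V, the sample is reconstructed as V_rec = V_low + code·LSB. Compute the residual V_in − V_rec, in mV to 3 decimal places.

LSB = 2.5/2^10 = 2.441 mV.
(0.074 − (−1.25))/0.00244141 = 542.3104; ⌊·⌋ gives code 542.
V_rec = (−1.25) + 542·0.00244141 = 0.073242188 V.
Error = 0.074 − 0.073242188 = 0.000757813 V = 0.758 mV.

0.758 mV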